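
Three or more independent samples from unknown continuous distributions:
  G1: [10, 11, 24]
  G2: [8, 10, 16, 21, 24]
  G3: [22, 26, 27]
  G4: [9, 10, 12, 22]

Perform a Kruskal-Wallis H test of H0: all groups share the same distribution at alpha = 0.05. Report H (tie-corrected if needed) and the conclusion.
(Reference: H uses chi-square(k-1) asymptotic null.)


Step 1: Combine all N = 15 observations and assign midranks.
sorted (value, group, rank): (8,G2,1), (9,G4,2), (10,G1,4), (10,G2,4), (10,G4,4), (11,G1,6), (12,G4,7), (16,G2,8), (21,G2,9), (22,G3,10.5), (22,G4,10.5), (24,G1,12.5), (24,G2,12.5), (26,G3,14), (27,G3,15)
Step 2: Sum ranks within each group.
R_1 = 22.5 (n_1 = 3)
R_2 = 34.5 (n_2 = 5)
R_3 = 39.5 (n_3 = 3)
R_4 = 23.5 (n_4 = 4)
Step 3: H = 12/(N(N+1)) * sum(R_i^2/n_i) - 3(N+1)
     = 12/(15*16) * (22.5^2/3 + 34.5^2/5 + 39.5^2/3 + 23.5^2/4) - 3*16
     = 0.050000 * 1064.95 - 48
     = 5.247292.
Step 4: Ties present; correction factor C = 1 - 36/(15^3 - 15) = 0.989286. Corrected H = 5.247292 / 0.989286 = 5.304122.
Step 5: Under H0, H ~ chi^2(3); p-value = 0.150835.
Step 6: alpha = 0.05. fail to reject H0.

H = 5.3041, df = 3, p = 0.150835, fail to reject H0.


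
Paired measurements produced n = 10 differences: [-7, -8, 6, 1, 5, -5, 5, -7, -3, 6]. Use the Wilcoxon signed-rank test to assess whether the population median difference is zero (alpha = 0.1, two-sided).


Step 1: Drop any zero differences (none here) and take |d_i|.
|d| = [7, 8, 6, 1, 5, 5, 5, 7, 3, 6]
Step 2: Midrank |d_i| (ties get averaged ranks).
ranks: |7|->8.5, |8|->10, |6|->6.5, |1|->1, |5|->4, |5|->4, |5|->4, |7|->8.5, |3|->2, |6|->6.5
Step 3: Attach original signs; sum ranks with positive sign and with negative sign.
W+ = 6.5 + 1 + 4 + 4 + 6.5 = 22
W- = 8.5 + 10 + 4 + 8.5 + 2 = 33
(Check: W+ + W- = 55 should equal n(n+1)/2 = 55.)
Step 4: Test statistic W = min(W+, W-) = 22.
Step 5: Ties in |d|, so use the tie-corrected normal approximation.
        E[W] = n(n+1)/4 = 10*11/4 = 27.5.
        Tie groups: |d|=5 (t=3), |d|=6 (t=2), |d|=7 (t=2); sum(t^3 - t) = 36.
        Var[W] = n(n+1)(2n+1)/24 - sum(t^3-t)/48 = 2310/24 - 36/48 = 95.5.
        z = (W - E[W]) / sqrt(Var[W]) = (22 - 27.5) / 9.7724 = -0.5628.
        Two-sided p = 2*Phi(z) = 0.573565.
Step 6: alpha = 0.1. fail to reject H0.

W+ = 22, W- = 33, W = min = 22, p = 0.573565, fail to reject H0.


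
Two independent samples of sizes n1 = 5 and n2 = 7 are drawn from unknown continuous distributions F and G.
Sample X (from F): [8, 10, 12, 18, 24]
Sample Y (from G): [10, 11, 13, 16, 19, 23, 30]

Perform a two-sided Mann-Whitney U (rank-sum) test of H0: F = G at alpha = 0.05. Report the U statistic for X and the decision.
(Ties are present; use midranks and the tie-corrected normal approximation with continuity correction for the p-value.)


Step 1: Combine and sort all 12 observations; assign midranks.
sorted (value, group): (8,X), (10,X), (10,Y), (11,Y), (12,X), (13,Y), (16,Y), (18,X), (19,Y), (23,Y), (24,X), (30,Y)
ranks: 8->1, 10->2.5, 10->2.5, 11->4, 12->5, 13->6, 16->7, 18->8, 19->9, 23->10, 24->11, 30->12
Step 2: Rank sum for X: R1 = 1 + 2.5 + 5 + 8 + 11 = 27.5.
Step 3: U_X = R1 - n1(n1+1)/2 = 27.5 - 5*6/2 = 27.5 - 15 = 12.5.
       U_Y = n1*n2 - U_X = 35 - 12.5 = 22.5.
Step 4: Ties are present, so use the tie-corrected normal approximation (with continuity correction) for the p-value.
Step 5: p-value = 0.464120; compare to alpha = 0.05. fail to reject H0.

U_X = 12.5, p = 0.464120, fail to reject H0 at alpha = 0.05.


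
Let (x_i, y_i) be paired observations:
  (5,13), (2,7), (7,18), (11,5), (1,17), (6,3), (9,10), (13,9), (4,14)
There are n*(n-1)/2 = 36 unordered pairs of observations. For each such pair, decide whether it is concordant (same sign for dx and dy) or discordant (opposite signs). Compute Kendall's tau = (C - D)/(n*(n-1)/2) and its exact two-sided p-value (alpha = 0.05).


Step 1: Enumerate the 36 unordered pairs (i,j) with i<j and classify each by sign(x_j-x_i) * sign(y_j-y_i).
  (1,2):dx=-3,dy=-6->C; (1,3):dx=+2,dy=+5->C; (1,4):dx=+6,dy=-8->D; (1,5):dx=-4,dy=+4->D
  (1,6):dx=+1,dy=-10->D; (1,7):dx=+4,dy=-3->D; (1,8):dx=+8,dy=-4->D; (1,9):dx=-1,dy=+1->D
  (2,3):dx=+5,dy=+11->C; (2,4):dx=+9,dy=-2->D; (2,5):dx=-1,dy=+10->D; (2,6):dx=+4,dy=-4->D
  (2,7):dx=+7,dy=+3->C; (2,8):dx=+11,dy=+2->C; (2,9):dx=+2,dy=+7->C; (3,4):dx=+4,dy=-13->D
  (3,5):dx=-6,dy=-1->C; (3,6):dx=-1,dy=-15->C; (3,7):dx=+2,dy=-8->D; (3,8):dx=+6,dy=-9->D
  (3,9):dx=-3,dy=-4->C; (4,5):dx=-10,dy=+12->D; (4,6):dx=-5,dy=-2->C; (4,7):dx=-2,dy=+5->D
  (4,8):dx=+2,dy=+4->C; (4,9):dx=-7,dy=+9->D; (5,6):dx=+5,dy=-14->D; (5,7):dx=+8,dy=-7->D
  (5,8):dx=+12,dy=-8->D; (5,9):dx=+3,dy=-3->D; (6,7):dx=+3,dy=+7->C; (6,8):dx=+7,dy=+6->C
  (6,9):dx=-2,dy=+11->D; (7,8):dx=+4,dy=-1->D; (7,9):dx=-5,dy=+4->D; (8,9):dx=-9,dy=+5->D
Step 2: C = 13, D = 23, total pairs = 36.
Step 3: tau = (C - D)/(n(n-1)/2) = (13 - 23)/36 = -0.277778.
Step 4: Exact two-sided p-value (enumerate n! = 362880 permutations of y under H0): p = 0.358488.
Step 5: alpha = 0.05. fail to reject H0.

tau_b = -0.2778 (C=13, D=23), p = 0.358488, fail to reject H0.


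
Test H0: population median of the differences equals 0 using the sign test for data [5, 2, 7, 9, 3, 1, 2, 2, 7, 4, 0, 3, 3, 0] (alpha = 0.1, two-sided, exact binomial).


Step 1: Discard zero differences. Original n = 14; n_eff = number of nonzero differences = 12.
Nonzero differences (with sign): +5, +2, +7, +9, +3, +1, +2, +2, +7, +4, +3, +3
Step 2: Count signs: positive = 12, negative = 0.
Step 3: Under H0: P(positive) = 0.5, so the number of positives S ~ Bin(12, 0.5).
Step 4: Two-sided exact p-value = sum of Bin(12,0.5) probabilities at or below the observed probability = 0.000488.
Step 5: alpha = 0.1. reject H0.

n_eff = 12, pos = 12, neg = 0, p = 0.000488, reject H0.


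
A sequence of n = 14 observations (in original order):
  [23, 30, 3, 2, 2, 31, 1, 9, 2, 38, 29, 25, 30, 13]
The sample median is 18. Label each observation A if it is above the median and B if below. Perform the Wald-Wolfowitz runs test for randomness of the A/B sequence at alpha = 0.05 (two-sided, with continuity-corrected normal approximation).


Step 1: Compute median = 18; label A = above, B = below.
Labels in order: AABBBABBBAAAAB  (n_A = 7, n_B = 7)
Step 2: Count runs R = 6.
Step 3: Under H0 (random ordering), E[R] = 2*n_A*n_B/(n_A+n_B) + 1 = 2*7*7/14 + 1 = 8.0000.
        Var[R] = 2*n_A*n_B*(2*n_A*n_B - n_A - n_B) / ((n_A+n_B)^2 * (n_A+n_B-1)) = 8232/2548 = 3.2308.
        SD[R] = 1.7974.
Step 4: Continuity-corrected z = (R + 0.5 - E[R]) / SD[R] = (6 + 0.5 - 8.0000) / 1.7974 = -0.8345.
Step 5: Two-sided p-value via normal approximation = 2*(1 - Phi(|z|)) = 0.403986.
Step 6: alpha = 0.05. fail to reject H0.

R = 6, z = -0.8345, p = 0.403986, fail to reject H0.


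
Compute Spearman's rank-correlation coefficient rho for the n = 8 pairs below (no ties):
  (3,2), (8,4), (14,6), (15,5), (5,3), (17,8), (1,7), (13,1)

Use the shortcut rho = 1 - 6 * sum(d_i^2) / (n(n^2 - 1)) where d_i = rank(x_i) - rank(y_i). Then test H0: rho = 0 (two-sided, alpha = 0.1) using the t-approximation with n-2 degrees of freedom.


Step 1: Rank x and y separately (midranks; no ties here).
rank(x): 3->2, 8->4, 14->6, 15->7, 5->3, 17->8, 1->1, 13->5
rank(y): 2->2, 4->4, 6->6, 5->5, 3->3, 8->8, 7->7, 1->1
Step 2: d_i = R_x(i) - R_y(i); compute d_i^2.
  (2-2)^2=0, (4-4)^2=0, (6-6)^2=0, (7-5)^2=4, (3-3)^2=0, (8-8)^2=0, (1-7)^2=36, (5-1)^2=16
sum(d^2) = 56.
Step 3: rho = 1 - 6*56 / (8*(8^2 - 1)) = 1 - 336/504 = 0.333333.
Step 4: Under H0, t = rho * sqrt((n-2)/(1-rho^2)) = 0.8660 ~ t(6).
Step 5: Two-sided p-value from the t-distribution with 6 df = 0.419753.
Step 6: alpha = 0.1. fail to reject H0.

rho = 0.3333, p = 0.419753, fail to reject H0 at alpha = 0.1.


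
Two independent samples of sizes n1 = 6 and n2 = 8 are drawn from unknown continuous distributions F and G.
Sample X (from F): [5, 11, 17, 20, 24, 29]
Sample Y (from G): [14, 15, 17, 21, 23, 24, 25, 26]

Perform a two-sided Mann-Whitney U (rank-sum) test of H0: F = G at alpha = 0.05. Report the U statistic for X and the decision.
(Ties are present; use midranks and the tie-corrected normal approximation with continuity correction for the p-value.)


Step 1: Combine and sort all 14 observations; assign midranks.
sorted (value, group): (5,X), (11,X), (14,Y), (15,Y), (17,X), (17,Y), (20,X), (21,Y), (23,Y), (24,X), (24,Y), (25,Y), (26,Y), (29,X)
ranks: 5->1, 11->2, 14->3, 15->4, 17->5.5, 17->5.5, 20->7, 21->8, 23->9, 24->10.5, 24->10.5, 25->12, 26->13, 29->14
Step 2: Rank sum for X: R1 = 1 + 2 + 5.5 + 7 + 10.5 + 14 = 40.
Step 3: U_X = R1 - n1(n1+1)/2 = 40 - 6*7/2 = 40 - 21 = 19.
       U_Y = n1*n2 - U_X = 48 - 19 = 29.
Step 4: Ties are present, so use the tie-corrected normal approximation (with continuity correction) for the p-value.
Step 5: p-value = 0.560413; compare to alpha = 0.05. fail to reject H0.

U_X = 19, p = 0.560413, fail to reject H0 at alpha = 0.05.


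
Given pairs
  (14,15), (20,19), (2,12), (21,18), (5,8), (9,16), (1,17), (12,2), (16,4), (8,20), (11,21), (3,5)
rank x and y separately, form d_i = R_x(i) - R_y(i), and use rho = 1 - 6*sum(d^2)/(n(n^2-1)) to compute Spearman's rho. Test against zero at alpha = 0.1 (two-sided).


Step 1: Rank x and y separately (midranks; no ties here).
rank(x): 14->9, 20->11, 2->2, 21->12, 5->4, 9->6, 1->1, 12->8, 16->10, 8->5, 11->7, 3->3
rank(y): 15->6, 19->10, 12->5, 18->9, 8->4, 16->7, 17->8, 2->1, 4->2, 20->11, 21->12, 5->3
Step 2: d_i = R_x(i) - R_y(i); compute d_i^2.
  (9-6)^2=9, (11-10)^2=1, (2-5)^2=9, (12-9)^2=9, (4-4)^2=0, (6-7)^2=1, (1-8)^2=49, (8-1)^2=49, (10-2)^2=64, (5-11)^2=36, (7-12)^2=25, (3-3)^2=0
sum(d^2) = 252.
Step 3: rho = 1 - 6*252 / (12*(12^2 - 1)) = 1 - 1512/1716 = 0.118881.
Step 4: Under H0, t = rho * sqrt((n-2)/(1-rho^2)) = 0.3786 ~ t(10).
Step 5: Two-sided p-value from the t-distribution with 10 df = 0.712884.
Step 6: alpha = 0.1. fail to reject H0.

rho = 0.1189, p = 0.712884, fail to reject H0 at alpha = 0.1.


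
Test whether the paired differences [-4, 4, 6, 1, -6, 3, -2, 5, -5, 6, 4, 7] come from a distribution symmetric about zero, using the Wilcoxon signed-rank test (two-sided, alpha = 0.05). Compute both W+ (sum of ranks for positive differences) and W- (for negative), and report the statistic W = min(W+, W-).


Step 1: Drop any zero differences (none here) and take |d_i|.
|d| = [4, 4, 6, 1, 6, 3, 2, 5, 5, 6, 4, 7]
Step 2: Midrank |d_i| (ties get averaged ranks).
ranks: |4|->5, |4|->5, |6|->10, |1|->1, |6|->10, |3|->3, |2|->2, |5|->7.5, |5|->7.5, |6|->10, |4|->5, |7|->12
Step 3: Attach original signs; sum ranks with positive sign and with negative sign.
W+ = 5 + 10 + 1 + 3 + 7.5 + 10 + 5 + 12 = 53.5
W- = 5 + 10 + 2 + 7.5 = 24.5
(Check: W+ + W- = 78 should equal n(n+1)/2 = 78.)
Step 4: Test statistic W = min(W+, W-) = 24.5.
Step 5: Ties in |d|, so use the tie-corrected normal approximation.
        E[W] = n(n+1)/4 = 12*13/4 = 39.
        Tie groups: |d|=4 (t=3), |d|=5 (t=2), |d|=6 (t=3); sum(t^3 - t) = 54.
        Var[W] = n(n+1)(2n+1)/24 - sum(t^3-t)/48 = 3900/24 - 54/48 = 161.375.
        z = (W - E[W]) / sqrt(Var[W]) = (24.5 - 39) / 12.7033 = -1.1414.
        Two-sided p = 2*Phi(z) = 0.253690.
Step 6: alpha = 0.05. fail to reject H0.

W+ = 53.5, W- = 24.5, W = min = 24.5, p = 0.253690, fail to reject H0.


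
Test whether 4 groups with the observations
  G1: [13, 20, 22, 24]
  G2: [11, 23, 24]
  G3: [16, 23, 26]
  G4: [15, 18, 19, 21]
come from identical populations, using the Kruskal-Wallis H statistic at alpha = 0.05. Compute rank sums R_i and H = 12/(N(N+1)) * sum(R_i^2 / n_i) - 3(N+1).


Step 1: Combine all N = 14 observations and assign midranks.
sorted (value, group, rank): (11,G2,1), (13,G1,2), (15,G4,3), (16,G3,4), (18,G4,5), (19,G4,6), (20,G1,7), (21,G4,8), (22,G1,9), (23,G2,10.5), (23,G3,10.5), (24,G1,12.5), (24,G2,12.5), (26,G3,14)
Step 2: Sum ranks within each group.
R_1 = 30.5 (n_1 = 4)
R_2 = 24 (n_2 = 3)
R_3 = 28.5 (n_3 = 3)
R_4 = 22 (n_4 = 4)
Step 3: H = 12/(N(N+1)) * sum(R_i^2/n_i) - 3(N+1)
     = 12/(14*15) * (30.5^2/4 + 24^2/3 + 28.5^2/3 + 22^2/4) - 3*15
     = 0.057143 * 816.312 - 45
     = 1.646429.
Step 4: Ties present; correction factor C = 1 - 12/(14^3 - 14) = 0.995604. Corrected H = 1.646429 / 0.995604 = 1.653698.
Step 5: Under H0, H ~ chi^2(3); p-value = 0.647276.
Step 6: alpha = 0.05. fail to reject H0.

H = 1.6537, df = 3, p = 0.647276, fail to reject H0.


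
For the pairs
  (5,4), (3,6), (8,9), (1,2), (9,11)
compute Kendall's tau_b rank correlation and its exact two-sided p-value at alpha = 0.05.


Step 1: Enumerate the 10 unordered pairs (i,j) with i<j and classify each by sign(x_j-x_i) * sign(y_j-y_i).
  (1,2):dx=-2,dy=+2->D; (1,3):dx=+3,dy=+5->C; (1,4):dx=-4,dy=-2->C; (1,5):dx=+4,dy=+7->C
  (2,3):dx=+5,dy=+3->C; (2,4):dx=-2,dy=-4->C; (2,5):dx=+6,dy=+5->C; (3,4):dx=-7,dy=-7->C
  (3,5):dx=+1,dy=+2->C; (4,5):dx=+8,dy=+9->C
Step 2: C = 9, D = 1, total pairs = 10.
Step 3: tau = (C - D)/(n(n-1)/2) = (9 - 1)/10 = 0.800000.
Step 4: Exact two-sided p-value (enumerate n! = 120 permutations of y under H0): p = 0.083333.
Step 5: alpha = 0.05. fail to reject H0.

tau_b = 0.8000 (C=9, D=1), p = 0.083333, fail to reject H0.


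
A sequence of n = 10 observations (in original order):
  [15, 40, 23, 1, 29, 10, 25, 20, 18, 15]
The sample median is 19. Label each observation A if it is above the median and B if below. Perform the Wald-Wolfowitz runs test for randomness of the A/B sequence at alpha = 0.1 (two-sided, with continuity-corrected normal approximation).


Step 1: Compute median = 19; label A = above, B = below.
Labels in order: BAABABAABB  (n_A = 5, n_B = 5)
Step 2: Count runs R = 7.
Step 3: Under H0 (random ordering), E[R] = 2*n_A*n_B/(n_A+n_B) + 1 = 2*5*5/10 + 1 = 6.0000.
        Var[R] = 2*n_A*n_B*(2*n_A*n_B - n_A - n_B) / ((n_A+n_B)^2 * (n_A+n_B-1)) = 2000/900 = 2.2222.
        SD[R] = 1.4907.
Step 4: Continuity-corrected z = (R - 0.5 - E[R]) / SD[R] = (7 - 0.5 - 6.0000) / 1.4907 = 0.3354.
Step 5: Two-sided p-value via normal approximation = 2*(1 - Phi(|z|)) = 0.737316.
Step 6: alpha = 0.1. fail to reject H0.

R = 7, z = 0.3354, p = 0.737316, fail to reject H0.


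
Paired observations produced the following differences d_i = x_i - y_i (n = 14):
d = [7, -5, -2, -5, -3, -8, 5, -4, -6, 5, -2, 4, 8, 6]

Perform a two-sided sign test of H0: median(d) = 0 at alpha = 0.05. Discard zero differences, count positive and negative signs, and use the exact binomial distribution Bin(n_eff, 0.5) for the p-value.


Step 1: Discard zero differences. Original n = 14; n_eff = number of nonzero differences = 14.
Nonzero differences (with sign): +7, -5, -2, -5, -3, -8, +5, -4, -6, +5, -2, +4, +8, +6
Step 2: Count signs: positive = 6, negative = 8.
Step 3: Under H0: P(positive) = 0.5, so the number of positives S ~ Bin(14, 0.5).
Step 4: Two-sided exact p-value = sum of Bin(14,0.5) probabilities at or below the observed probability = 0.790527.
Step 5: alpha = 0.05. fail to reject H0.

n_eff = 14, pos = 6, neg = 8, p = 0.790527, fail to reject H0.


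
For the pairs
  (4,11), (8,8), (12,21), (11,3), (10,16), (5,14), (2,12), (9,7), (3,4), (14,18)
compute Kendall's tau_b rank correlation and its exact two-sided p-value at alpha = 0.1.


Step 1: Enumerate the 45 unordered pairs (i,j) with i<j and classify each by sign(x_j-x_i) * sign(y_j-y_i).
  (1,2):dx=+4,dy=-3->D; (1,3):dx=+8,dy=+10->C; (1,4):dx=+7,dy=-8->D; (1,5):dx=+6,dy=+5->C
  (1,6):dx=+1,dy=+3->C; (1,7):dx=-2,dy=+1->D; (1,8):dx=+5,dy=-4->D; (1,9):dx=-1,dy=-7->C
  (1,10):dx=+10,dy=+7->C; (2,3):dx=+4,dy=+13->C; (2,4):dx=+3,dy=-5->D; (2,5):dx=+2,dy=+8->C
  (2,6):dx=-3,dy=+6->D; (2,7):dx=-6,dy=+4->D; (2,8):dx=+1,dy=-1->D; (2,9):dx=-5,dy=-4->C
  (2,10):dx=+6,dy=+10->C; (3,4):dx=-1,dy=-18->C; (3,5):dx=-2,dy=-5->C; (3,6):dx=-7,dy=-7->C
  (3,7):dx=-10,dy=-9->C; (3,8):dx=-3,dy=-14->C; (3,9):dx=-9,dy=-17->C; (3,10):dx=+2,dy=-3->D
  (4,5):dx=-1,dy=+13->D; (4,6):dx=-6,dy=+11->D; (4,7):dx=-9,dy=+9->D; (4,8):dx=-2,dy=+4->D
  (4,9):dx=-8,dy=+1->D; (4,10):dx=+3,dy=+15->C; (5,6):dx=-5,dy=-2->C; (5,7):dx=-8,dy=-4->C
  (5,8):dx=-1,dy=-9->C; (5,9):dx=-7,dy=-12->C; (5,10):dx=+4,dy=+2->C; (6,7):dx=-3,dy=-2->C
  (6,8):dx=+4,dy=-7->D; (6,9):dx=-2,dy=-10->C; (6,10):dx=+9,dy=+4->C; (7,8):dx=+7,dy=-5->D
  (7,9):dx=+1,dy=-8->D; (7,10):dx=+12,dy=+6->C; (8,9):dx=-6,dy=-3->C; (8,10):dx=+5,dy=+11->C
  (9,10):dx=+11,dy=+14->C
Step 2: C = 28, D = 17, total pairs = 45.
Step 3: tau = (C - D)/(n(n-1)/2) = (28 - 17)/45 = 0.244444.
Step 4: Exact two-sided p-value (enumerate n! = 3628800 permutations of y under H0): p = 0.380720.
Step 5: alpha = 0.1. fail to reject H0.

tau_b = 0.2444 (C=28, D=17), p = 0.380720, fail to reject H0.


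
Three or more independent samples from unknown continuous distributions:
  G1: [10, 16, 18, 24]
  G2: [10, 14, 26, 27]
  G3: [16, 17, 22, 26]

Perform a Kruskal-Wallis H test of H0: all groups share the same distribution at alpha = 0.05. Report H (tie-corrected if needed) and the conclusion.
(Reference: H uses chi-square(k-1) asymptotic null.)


Step 1: Combine all N = 12 observations and assign midranks.
sorted (value, group, rank): (10,G1,1.5), (10,G2,1.5), (14,G2,3), (16,G1,4.5), (16,G3,4.5), (17,G3,6), (18,G1,7), (22,G3,8), (24,G1,9), (26,G2,10.5), (26,G3,10.5), (27,G2,12)
Step 2: Sum ranks within each group.
R_1 = 22 (n_1 = 4)
R_2 = 27 (n_2 = 4)
R_3 = 29 (n_3 = 4)
Step 3: H = 12/(N(N+1)) * sum(R_i^2/n_i) - 3(N+1)
     = 12/(12*13) * (22^2/4 + 27^2/4 + 29^2/4) - 3*13
     = 0.076923 * 513.5 - 39
     = 0.500000.
Step 4: Ties present; correction factor C = 1 - 18/(12^3 - 12) = 0.989510. Corrected H = 0.500000 / 0.989510 = 0.505300.
Step 5: Under H0, H ~ chi^2(2); p-value = 0.776740.
Step 6: alpha = 0.05. fail to reject H0.

H = 0.5053, df = 2, p = 0.776740, fail to reject H0.


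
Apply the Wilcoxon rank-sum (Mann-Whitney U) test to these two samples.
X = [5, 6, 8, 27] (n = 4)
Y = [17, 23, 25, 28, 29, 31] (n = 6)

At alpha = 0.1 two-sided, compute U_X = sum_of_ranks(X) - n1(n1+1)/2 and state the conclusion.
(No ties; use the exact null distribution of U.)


Step 1: Combine and sort all 10 observations; assign midranks.
sorted (value, group): (5,X), (6,X), (8,X), (17,Y), (23,Y), (25,Y), (27,X), (28,Y), (29,Y), (31,Y)
ranks: 5->1, 6->2, 8->3, 17->4, 23->5, 25->6, 27->7, 28->8, 29->9, 31->10
Step 2: Rank sum for X: R1 = 1 + 2 + 3 + 7 = 13.
Step 3: U_X = R1 - n1(n1+1)/2 = 13 - 4*5/2 = 13 - 10 = 3.
       U_Y = n1*n2 - U_X = 24 - 3 = 21.
Step 4: No ties, so the exact null distribution of U (based on enumerating the C(10,4) = 210 equally likely rank assignments) gives the two-sided p-value.
Step 5: p-value = 0.066667; compare to alpha = 0.1. reject H0.

U_X = 3, p = 0.066667, reject H0 at alpha = 0.1.


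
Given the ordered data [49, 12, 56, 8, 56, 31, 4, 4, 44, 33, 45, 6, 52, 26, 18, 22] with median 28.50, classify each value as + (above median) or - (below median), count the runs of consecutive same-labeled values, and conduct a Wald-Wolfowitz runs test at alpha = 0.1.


Step 1: Compute median = 28.50; label A = above, B = below.
Labels in order: ABABAABBAAABABBB  (n_A = 8, n_B = 8)
Step 2: Count runs R = 10.
Step 3: Under H0 (random ordering), E[R] = 2*n_A*n_B/(n_A+n_B) + 1 = 2*8*8/16 + 1 = 9.0000.
        Var[R] = 2*n_A*n_B*(2*n_A*n_B - n_A - n_B) / ((n_A+n_B)^2 * (n_A+n_B-1)) = 14336/3840 = 3.7333.
        SD[R] = 1.9322.
Step 4: Continuity-corrected z = (R - 0.5 - E[R]) / SD[R] = (10 - 0.5 - 9.0000) / 1.9322 = 0.2588.
Step 5: Two-sided p-value via normal approximation = 2*(1 - Phi(|z|)) = 0.795809.
Step 6: alpha = 0.1. fail to reject H0.

R = 10, z = 0.2588, p = 0.795809, fail to reject H0.


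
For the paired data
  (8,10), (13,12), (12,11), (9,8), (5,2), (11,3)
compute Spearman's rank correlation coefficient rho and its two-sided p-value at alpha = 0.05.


Step 1: Rank x and y separately (midranks; no ties here).
rank(x): 8->2, 13->6, 12->5, 9->3, 5->1, 11->4
rank(y): 10->4, 12->6, 11->5, 8->3, 2->1, 3->2
Step 2: d_i = R_x(i) - R_y(i); compute d_i^2.
  (2-4)^2=4, (6-6)^2=0, (5-5)^2=0, (3-3)^2=0, (1-1)^2=0, (4-2)^2=4
sum(d^2) = 8.
Step 3: rho = 1 - 6*8 / (6*(6^2 - 1)) = 1 - 48/210 = 0.771429.
Step 4: Under H0, t = rho * sqrt((n-2)/(1-rho^2)) = 2.4247 ~ t(4).
Step 5: Two-sided p-value from the t-distribution with 4 df = 0.072397.
Step 6: alpha = 0.05. fail to reject H0.

rho = 0.7714, p = 0.072397, fail to reject H0 at alpha = 0.05.


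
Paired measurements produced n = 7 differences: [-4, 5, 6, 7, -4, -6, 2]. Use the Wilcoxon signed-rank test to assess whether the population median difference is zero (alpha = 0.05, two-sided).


Step 1: Drop any zero differences (none here) and take |d_i|.
|d| = [4, 5, 6, 7, 4, 6, 2]
Step 2: Midrank |d_i| (ties get averaged ranks).
ranks: |4|->2.5, |5|->4, |6|->5.5, |7|->7, |4|->2.5, |6|->5.5, |2|->1
Step 3: Attach original signs; sum ranks with positive sign and with negative sign.
W+ = 4 + 5.5 + 7 + 1 = 17.5
W- = 2.5 + 2.5 + 5.5 = 10.5
(Check: W+ + W- = 28 should equal n(n+1)/2 = 28.)
Step 4: Test statistic W = min(W+, W-) = 10.5.
Step 5: Ties in |d|, so use the tie-corrected normal approximation.
        E[W] = n(n+1)/4 = 7*8/4 = 14.
        Tie groups: |d|=4 (t=2), |d|=6 (t=2); sum(t^3 - t) = 12.
        Var[W] = n(n+1)(2n+1)/24 - sum(t^3-t)/48 = 840/24 - 12/48 = 34.75.
        z = (W - E[W]) / sqrt(Var[W]) = (10.5 - 14) / 5.8949 = -0.5937.
        Two-sided p = 2*Phi(z) = 0.552691.
Step 6: alpha = 0.05. fail to reject H0.

W+ = 17.5, W- = 10.5, W = min = 10.5, p = 0.552691, fail to reject H0.


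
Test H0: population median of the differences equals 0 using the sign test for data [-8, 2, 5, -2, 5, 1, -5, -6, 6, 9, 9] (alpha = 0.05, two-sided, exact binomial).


Step 1: Discard zero differences. Original n = 11; n_eff = number of nonzero differences = 11.
Nonzero differences (with sign): -8, +2, +5, -2, +5, +1, -5, -6, +6, +9, +9
Step 2: Count signs: positive = 7, negative = 4.
Step 3: Under H0: P(positive) = 0.5, so the number of positives S ~ Bin(11, 0.5).
Step 4: Two-sided exact p-value = sum of Bin(11,0.5) probabilities at or below the observed probability = 0.548828.
Step 5: alpha = 0.05. fail to reject H0.

n_eff = 11, pos = 7, neg = 4, p = 0.548828, fail to reject H0.


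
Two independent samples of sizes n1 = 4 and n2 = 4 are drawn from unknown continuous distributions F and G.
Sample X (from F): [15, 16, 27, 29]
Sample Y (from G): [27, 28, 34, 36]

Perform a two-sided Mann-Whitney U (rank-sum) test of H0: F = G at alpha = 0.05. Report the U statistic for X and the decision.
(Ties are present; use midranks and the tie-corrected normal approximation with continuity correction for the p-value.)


Step 1: Combine and sort all 8 observations; assign midranks.
sorted (value, group): (15,X), (16,X), (27,X), (27,Y), (28,Y), (29,X), (34,Y), (36,Y)
ranks: 15->1, 16->2, 27->3.5, 27->3.5, 28->5, 29->6, 34->7, 36->8
Step 2: Rank sum for X: R1 = 1 + 2 + 3.5 + 6 = 12.5.
Step 3: U_X = R1 - n1(n1+1)/2 = 12.5 - 4*5/2 = 12.5 - 10 = 2.5.
       U_Y = n1*n2 - U_X = 16 - 2.5 = 13.5.
Step 4: Ties are present, so use the tie-corrected normal approximation (with continuity correction) for the p-value.
Step 5: p-value = 0.146489; compare to alpha = 0.05. fail to reject H0.

U_X = 2.5, p = 0.146489, fail to reject H0 at alpha = 0.05.


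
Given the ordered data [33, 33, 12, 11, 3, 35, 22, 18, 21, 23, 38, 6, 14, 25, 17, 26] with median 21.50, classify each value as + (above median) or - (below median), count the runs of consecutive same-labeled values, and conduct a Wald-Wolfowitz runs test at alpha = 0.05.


Step 1: Compute median = 21.50; label A = above, B = below.
Labels in order: AABBBAABBAABBABA  (n_A = 8, n_B = 8)
Step 2: Count runs R = 9.
Step 3: Under H0 (random ordering), E[R] = 2*n_A*n_B/(n_A+n_B) + 1 = 2*8*8/16 + 1 = 9.0000.
        Var[R] = 2*n_A*n_B*(2*n_A*n_B - n_A - n_B) / ((n_A+n_B)^2 * (n_A+n_B-1)) = 14336/3840 = 3.7333.
        SD[R] = 1.9322.
Step 4: R = E[R], so z = 0 with no continuity correction.
Step 5: Two-sided p-value via normal approximation = 2*(1 - Phi(|z|)) = 1.000000.
Step 6: alpha = 0.05. fail to reject H0.

R = 9, z = 0.0000, p = 1.000000, fail to reject H0.


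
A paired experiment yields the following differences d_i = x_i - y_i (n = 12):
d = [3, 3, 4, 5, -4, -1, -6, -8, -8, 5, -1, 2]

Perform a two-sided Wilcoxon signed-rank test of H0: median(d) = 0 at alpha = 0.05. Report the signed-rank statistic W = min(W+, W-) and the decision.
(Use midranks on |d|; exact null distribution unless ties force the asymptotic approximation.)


Step 1: Drop any zero differences (none here) and take |d_i|.
|d| = [3, 3, 4, 5, 4, 1, 6, 8, 8, 5, 1, 2]
Step 2: Midrank |d_i| (ties get averaged ranks).
ranks: |3|->4.5, |3|->4.5, |4|->6.5, |5|->8.5, |4|->6.5, |1|->1.5, |6|->10, |8|->11.5, |8|->11.5, |5|->8.5, |1|->1.5, |2|->3
Step 3: Attach original signs; sum ranks with positive sign and with negative sign.
W+ = 4.5 + 4.5 + 6.5 + 8.5 + 8.5 + 3 = 35.5
W- = 6.5 + 1.5 + 10 + 11.5 + 11.5 + 1.5 = 42.5
(Check: W+ + W- = 78 should equal n(n+1)/2 = 78.)
Step 4: Test statistic W = min(W+, W-) = 35.5.
Step 5: Ties in |d|, so use the tie-corrected normal approximation.
        E[W] = n(n+1)/4 = 12*13/4 = 39.
        Tie groups: |d|=1 (t=2), |d|=3 (t=2), |d|=4 (t=2), |d|=5 (t=2), |d|=8 (t=2); sum(t^3 - t) = 30.
        Var[W] = n(n+1)(2n+1)/24 - sum(t^3-t)/48 = 3900/24 - 30/48 = 161.875.
        z = (W - E[W]) / sqrt(Var[W]) = (35.5 - 39) / 12.7230 = -0.2751.
        Two-sided p = 2*Phi(z) = 0.783245.
Step 6: alpha = 0.05. fail to reject H0.

W+ = 35.5, W- = 42.5, W = min = 35.5, p = 0.783245, fail to reject H0.


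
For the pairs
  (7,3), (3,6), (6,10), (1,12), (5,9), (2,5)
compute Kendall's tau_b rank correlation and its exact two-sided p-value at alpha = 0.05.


Step 1: Enumerate the 15 unordered pairs (i,j) with i<j and classify each by sign(x_j-x_i) * sign(y_j-y_i).
  (1,2):dx=-4,dy=+3->D; (1,3):dx=-1,dy=+7->D; (1,4):dx=-6,dy=+9->D; (1,5):dx=-2,dy=+6->D
  (1,6):dx=-5,dy=+2->D; (2,3):dx=+3,dy=+4->C; (2,4):dx=-2,dy=+6->D; (2,5):dx=+2,dy=+3->C
  (2,6):dx=-1,dy=-1->C; (3,4):dx=-5,dy=+2->D; (3,5):dx=-1,dy=-1->C; (3,6):dx=-4,dy=-5->C
  (4,5):dx=+4,dy=-3->D; (4,6):dx=+1,dy=-7->D; (5,6):dx=-3,dy=-4->C
Step 2: C = 6, D = 9, total pairs = 15.
Step 3: tau = (C - D)/(n(n-1)/2) = (6 - 9)/15 = -0.200000.
Step 4: Exact two-sided p-value (enumerate n! = 720 permutations of y under H0): p = 0.719444.
Step 5: alpha = 0.05. fail to reject H0.

tau_b = -0.2000 (C=6, D=9), p = 0.719444, fail to reject H0.


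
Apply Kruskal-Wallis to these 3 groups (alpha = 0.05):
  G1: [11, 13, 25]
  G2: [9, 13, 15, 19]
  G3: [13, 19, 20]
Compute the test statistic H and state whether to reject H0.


Step 1: Combine all N = 10 observations and assign midranks.
sorted (value, group, rank): (9,G2,1), (11,G1,2), (13,G1,4), (13,G2,4), (13,G3,4), (15,G2,6), (19,G2,7.5), (19,G3,7.5), (20,G3,9), (25,G1,10)
Step 2: Sum ranks within each group.
R_1 = 16 (n_1 = 3)
R_2 = 18.5 (n_2 = 4)
R_3 = 20.5 (n_3 = 3)
Step 3: H = 12/(N(N+1)) * sum(R_i^2/n_i) - 3(N+1)
     = 12/(10*11) * (16^2/3 + 18.5^2/4 + 20.5^2/3) - 3*11
     = 0.109091 * 310.979 - 33
     = 0.925000.
Step 4: Ties present; correction factor C = 1 - 30/(10^3 - 10) = 0.969697. Corrected H = 0.925000 / 0.969697 = 0.953906.
Step 5: Under H0, H ~ chi^2(2); p-value = 0.620672.
Step 6: alpha = 0.05. fail to reject H0.

H = 0.9539, df = 2, p = 0.620672, fail to reject H0.


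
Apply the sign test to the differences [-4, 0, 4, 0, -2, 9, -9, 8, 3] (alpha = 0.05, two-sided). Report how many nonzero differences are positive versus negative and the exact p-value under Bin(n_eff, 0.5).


Step 1: Discard zero differences. Original n = 9; n_eff = number of nonzero differences = 7.
Nonzero differences (with sign): -4, +4, -2, +9, -9, +8, +3
Step 2: Count signs: positive = 4, negative = 3.
Step 3: Under H0: P(positive) = 0.5, so the number of positives S ~ Bin(7, 0.5).
Step 4: Two-sided exact p-value = sum of Bin(7,0.5) probabilities at or below the observed probability = 1.000000.
Step 5: alpha = 0.05. fail to reject H0.

n_eff = 7, pos = 4, neg = 3, p = 1.000000, fail to reject H0.


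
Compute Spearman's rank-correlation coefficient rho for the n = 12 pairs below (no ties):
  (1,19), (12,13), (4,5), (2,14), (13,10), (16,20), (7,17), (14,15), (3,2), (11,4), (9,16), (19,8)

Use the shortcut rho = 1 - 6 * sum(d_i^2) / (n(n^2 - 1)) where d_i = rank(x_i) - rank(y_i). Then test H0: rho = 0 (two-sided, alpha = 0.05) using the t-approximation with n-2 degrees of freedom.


Step 1: Rank x and y separately (midranks; no ties here).
rank(x): 1->1, 12->8, 4->4, 2->2, 13->9, 16->11, 7->5, 14->10, 3->3, 11->7, 9->6, 19->12
rank(y): 19->11, 13->6, 5->3, 14->7, 10->5, 20->12, 17->10, 15->8, 2->1, 4->2, 16->9, 8->4
Step 2: d_i = R_x(i) - R_y(i); compute d_i^2.
  (1-11)^2=100, (8-6)^2=4, (4-3)^2=1, (2-7)^2=25, (9-5)^2=16, (11-12)^2=1, (5-10)^2=25, (10-8)^2=4, (3-1)^2=4, (7-2)^2=25, (6-9)^2=9, (12-4)^2=64
sum(d^2) = 278.
Step 3: rho = 1 - 6*278 / (12*(12^2 - 1)) = 1 - 1668/1716 = 0.027972.
Step 4: Under H0, t = rho * sqrt((n-2)/(1-rho^2)) = 0.0885 ~ t(10).
Step 5: Two-sided p-value from the t-distribution with 10 df = 0.931234.
Step 6: alpha = 0.05. fail to reject H0.

rho = 0.0280, p = 0.931234, fail to reject H0 at alpha = 0.05.


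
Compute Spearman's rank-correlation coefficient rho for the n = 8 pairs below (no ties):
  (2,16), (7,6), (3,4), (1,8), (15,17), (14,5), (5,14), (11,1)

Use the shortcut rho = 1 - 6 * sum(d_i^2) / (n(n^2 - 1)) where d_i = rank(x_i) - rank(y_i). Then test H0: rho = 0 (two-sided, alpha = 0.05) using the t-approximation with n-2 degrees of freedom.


Step 1: Rank x and y separately (midranks; no ties here).
rank(x): 2->2, 7->5, 3->3, 1->1, 15->8, 14->7, 5->4, 11->6
rank(y): 16->7, 6->4, 4->2, 8->5, 17->8, 5->3, 14->6, 1->1
Step 2: d_i = R_x(i) - R_y(i); compute d_i^2.
  (2-7)^2=25, (5-4)^2=1, (3-2)^2=1, (1-5)^2=16, (8-8)^2=0, (7-3)^2=16, (4-6)^2=4, (6-1)^2=25
sum(d^2) = 88.
Step 3: rho = 1 - 6*88 / (8*(8^2 - 1)) = 1 - 528/504 = -0.047619.
Step 4: Under H0, t = rho * sqrt((n-2)/(1-rho^2)) = -0.1168 ~ t(6).
Step 5: Two-sided p-value from the t-distribution with 6 df = 0.910849.
Step 6: alpha = 0.05. fail to reject H0.

rho = -0.0476, p = 0.910849, fail to reject H0 at alpha = 0.05.


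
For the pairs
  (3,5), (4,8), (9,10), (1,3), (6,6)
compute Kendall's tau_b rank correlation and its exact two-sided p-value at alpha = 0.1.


Step 1: Enumerate the 10 unordered pairs (i,j) with i<j and classify each by sign(x_j-x_i) * sign(y_j-y_i).
  (1,2):dx=+1,dy=+3->C; (1,3):dx=+6,dy=+5->C; (1,4):dx=-2,dy=-2->C; (1,5):dx=+3,dy=+1->C
  (2,3):dx=+5,dy=+2->C; (2,4):dx=-3,dy=-5->C; (2,5):dx=+2,dy=-2->D; (3,4):dx=-8,dy=-7->C
  (3,5):dx=-3,dy=-4->C; (4,5):dx=+5,dy=+3->C
Step 2: C = 9, D = 1, total pairs = 10.
Step 3: tau = (C - D)/(n(n-1)/2) = (9 - 1)/10 = 0.800000.
Step 4: Exact two-sided p-value (enumerate n! = 120 permutations of y under H0): p = 0.083333.
Step 5: alpha = 0.1. reject H0.

tau_b = 0.8000 (C=9, D=1), p = 0.083333, reject H0.


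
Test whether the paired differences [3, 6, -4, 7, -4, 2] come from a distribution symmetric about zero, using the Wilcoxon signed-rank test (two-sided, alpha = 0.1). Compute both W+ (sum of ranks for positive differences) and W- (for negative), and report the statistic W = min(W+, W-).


Step 1: Drop any zero differences (none here) and take |d_i|.
|d| = [3, 6, 4, 7, 4, 2]
Step 2: Midrank |d_i| (ties get averaged ranks).
ranks: |3|->2, |6|->5, |4|->3.5, |7|->6, |4|->3.5, |2|->1
Step 3: Attach original signs; sum ranks with positive sign and with negative sign.
W+ = 2 + 5 + 6 + 1 = 14
W- = 3.5 + 3.5 = 7
(Check: W+ + W- = 21 should equal n(n+1)/2 = 21.)
Step 4: Test statistic W = min(W+, W-) = 7.
Step 5: Ties in |d|, so use the tie-corrected normal approximation.
        E[W] = n(n+1)/4 = 6*7/4 = 10.5.
        Tie groups: |d|=4 (t=2); sum(t^3 - t) = 6.
        Var[W] = n(n+1)(2n+1)/24 - sum(t^3-t)/48 = 546/24 - 6/48 = 22.625.
        z = (W - E[W]) / sqrt(Var[W]) = (7 - 10.5) / 4.7566 = -0.7358.
        Two-sided p = 2*Phi(z) = 0.461838.
Step 6: alpha = 0.1. fail to reject H0.

W+ = 14, W- = 7, W = min = 7, p = 0.461838, fail to reject H0.


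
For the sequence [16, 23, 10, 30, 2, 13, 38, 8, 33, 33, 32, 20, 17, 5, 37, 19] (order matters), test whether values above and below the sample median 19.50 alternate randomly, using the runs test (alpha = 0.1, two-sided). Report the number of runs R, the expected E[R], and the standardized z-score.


Step 1: Compute median = 19.50; label A = above, B = below.
Labels in order: BABABBABAAAABBAB  (n_A = 8, n_B = 8)
Step 2: Count runs R = 11.
Step 3: Under H0 (random ordering), E[R] = 2*n_A*n_B/(n_A+n_B) + 1 = 2*8*8/16 + 1 = 9.0000.
        Var[R] = 2*n_A*n_B*(2*n_A*n_B - n_A - n_B) / ((n_A+n_B)^2 * (n_A+n_B-1)) = 14336/3840 = 3.7333.
        SD[R] = 1.9322.
Step 4: Continuity-corrected z = (R - 0.5 - E[R]) / SD[R] = (11 - 0.5 - 9.0000) / 1.9322 = 0.7763.
Step 5: Two-sided p-value via normal approximation = 2*(1 - Phi(|z|)) = 0.437558.
Step 6: alpha = 0.1. fail to reject H0.

R = 11, z = 0.7763, p = 0.437558, fail to reject H0.


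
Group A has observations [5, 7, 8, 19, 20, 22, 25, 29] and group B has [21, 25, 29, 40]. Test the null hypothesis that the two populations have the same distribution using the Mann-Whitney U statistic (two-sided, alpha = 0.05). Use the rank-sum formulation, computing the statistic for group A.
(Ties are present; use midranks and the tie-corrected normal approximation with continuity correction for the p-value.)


Step 1: Combine and sort all 12 observations; assign midranks.
sorted (value, group): (5,X), (7,X), (8,X), (19,X), (20,X), (21,Y), (22,X), (25,X), (25,Y), (29,X), (29,Y), (40,Y)
ranks: 5->1, 7->2, 8->3, 19->4, 20->5, 21->6, 22->7, 25->8.5, 25->8.5, 29->10.5, 29->10.5, 40->12
Step 2: Rank sum for X: R1 = 1 + 2 + 3 + 4 + 5 + 7 + 8.5 + 10.5 = 41.
Step 3: U_X = R1 - n1(n1+1)/2 = 41 - 8*9/2 = 41 - 36 = 5.
       U_Y = n1*n2 - U_X = 32 - 5 = 27.
Step 4: Ties are present, so use the tie-corrected normal approximation (with continuity correction) for the p-value.
Step 5: p-value = 0.073517; compare to alpha = 0.05. fail to reject H0.

U_X = 5, p = 0.073517, fail to reject H0 at alpha = 0.05.


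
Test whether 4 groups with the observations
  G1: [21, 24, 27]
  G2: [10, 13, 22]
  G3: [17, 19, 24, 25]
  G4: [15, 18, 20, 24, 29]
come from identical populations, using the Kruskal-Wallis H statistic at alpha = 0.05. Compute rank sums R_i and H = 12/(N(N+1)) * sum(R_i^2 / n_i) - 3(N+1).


Step 1: Combine all N = 15 observations and assign midranks.
sorted (value, group, rank): (10,G2,1), (13,G2,2), (15,G4,3), (17,G3,4), (18,G4,5), (19,G3,6), (20,G4,7), (21,G1,8), (22,G2,9), (24,G1,11), (24,G3,11), (24,G4,11), (25,G3,13), (27,G1,14), (29,G4,15)
Step 2: Sum ranks within each group.
R_1 = 33 (n_1 = 3)
R_2 = 12 (n_2 = 3)
R_3 = 34 (n_3 = 4)
R_4 = 41 (n_4 = 5)
Step 3: H = 12/(N(N+1)) * sum(R_i^2/n_i) - 3(N+1)
     = 12/(15*16) * (33^2/3 + 12^2/3 + 34^2/4 + 41^2/5) - 3*16
     = 0.050000 * 1036.2 - 48
     = 3.810000.
Step 4: Ties present; correction factor C = 1 - 24/(15^3 - 15) = 0.992857. Corrected H = 3.810000 / 0.992857 = 3.837410.
Step 5: Under H0, H ~ chi^2(3); p-value = 0.279565.
Step 6: alpha = 0.05. fail to reject H0.

H = 3.8374, df = 3, p = 0.279565, fail to reject H0.


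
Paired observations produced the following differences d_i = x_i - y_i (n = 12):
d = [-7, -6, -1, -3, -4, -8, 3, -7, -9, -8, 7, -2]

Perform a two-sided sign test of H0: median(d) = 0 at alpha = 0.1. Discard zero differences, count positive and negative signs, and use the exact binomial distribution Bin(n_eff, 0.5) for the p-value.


Step 1: Discard zero differences. Original n = 12; n_eff = number of nonzero differences = 12.
Nonzero differences (with sign): -7, -6, -1, -3, -4, -8, +3, -7, -9, -8, +7, -2
Step 2: Count signs: positive = 2, negative = 10.
Step 3: Under H0: P(positive) = 0.5, so the number of positives S ~ Bin(12, 0.5).
Step 4: Two-sided exact p-value = sum of Bin(12,0.5) probabilities at or below the observed probability = 0.038574.
Step 5: alpha = 0.1. reject H0.

n_eff = 12, pos = 2, neg = 10, p = 0.038574, reject H0.


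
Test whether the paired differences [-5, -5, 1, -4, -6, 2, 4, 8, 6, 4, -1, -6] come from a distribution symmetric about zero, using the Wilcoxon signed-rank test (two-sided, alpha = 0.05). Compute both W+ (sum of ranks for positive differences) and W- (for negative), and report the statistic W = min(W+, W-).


Step 1: Drop any zero differences (none here) and take |d_i|.
|d| = [5, 5, 1, 4, 6, 2, 4, 8, 6, 4, 1, 6]
Step 2: Midrank |d_i| (ties get averaged ranks).
ranks: |5|->7.5, |5|->7.5, |1|->1.5, |4|->5, |6|->10, |2|->3, |4|->5, |8|->12, |6|->10, |4|->5, |1|->1.5, |6|->10
Step 3: Attach original signs; sum ranks with positive sign and with negative sign.
W+ = 1.5 + 3 + 5 + 12 + 10 + 5 = 36.5
W- = 7.5 + 7.5 + 5 + 10 + 1.5 + 10 = 41.5
(Check: W+ + W- = 78 should equal n(n+1)/2 = 78.)
Step 4: Test statistic W = min(W+, W-) = 36.5.
Step 5: Ties in |d|, so use the tie-corrected normal approximation.
        E[W] = n(n+1)/4 = 12*13/4 = 39.
        Tie groups: |d|=1 (t=2), |d|=4 (t=3), |d|=5 (t=2), |d|=6 (t=3); sum(t^3 - t) = 60.
        Var[W] = n(n+1)(2n+1)/24 - sum(t^3-t)/48 = 3900/24 - 60/48 = 161.25.
        z = (W - E[W]) / sqrt(Var[W]) = (36.5 - 39) / 12.6984 = -0.1969.
        Two-sided p = 2*Phi(z) = 0.843926.
Step 6: alpha = 0.05. fail to reject H0.

W+ = 36.5, W- = 41.5, W = min = 36.5, p = 0.843926, fail to reject H0.


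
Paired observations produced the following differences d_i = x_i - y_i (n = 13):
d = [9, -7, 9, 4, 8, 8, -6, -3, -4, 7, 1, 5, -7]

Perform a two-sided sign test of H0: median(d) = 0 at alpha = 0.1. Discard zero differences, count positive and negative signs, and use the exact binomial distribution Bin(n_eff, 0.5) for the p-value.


Step 1: Discard zero differences. Original n = 13; n_eff = number of nonzero differences = 13.
Nonzero differences (with sign): +9, -7, +9, +4, +8, +8, -6, -3, -4, +7, +1, +5, -7
Step 2: Count signs: positive = 8, negative = 5.
Step 3: Under H0: P(positive) = 0.5, so the number of positives S ~ Bin(13, 0.5).
Step 4: Two-sided exact p-value = sum of Bin(13,0.5) probabilities at or below the observed probability = 0.581055.
Step 5: alpha = 0.1. fail to reject H0.

n_eff = 13, pos = 8, neg = 5, p = 0.581055, fail to reject H0.


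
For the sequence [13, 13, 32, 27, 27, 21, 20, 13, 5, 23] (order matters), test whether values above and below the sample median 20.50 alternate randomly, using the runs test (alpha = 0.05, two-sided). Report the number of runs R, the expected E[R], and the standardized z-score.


Step 1: Compute median = 20.50; label A = above, B = below.
Labels in order: BBAAAABBBA  (n_A = 5, n_B = 5)
Step 2: Count runs R = 4.
Step 3: Under H0 (random ordering), E[R] = 2*n_A*n_B/(n_A+n_B) + 1 = 2*5*5/10 + 1 = 6.0000.
        Var[R] = 2*n_A*n_B*(2*n_A*n_B - n_A - n_B) / ((n_A+n_B)^2 * (n_A+n_B-1)) = 2000/900 = 2.2222.
        SD[R] = 1.4907.
Step 4: Continuity-corrected z = (R + 0.5 - E[R]) / SD[R] = (4 + 0.5 - 6.0000) / 1.4907 = -1.0062.
Step 5: Two-sided p-value via normal approximation = 2*(1 - Phi(|z|)) = 0.314305.
Step 6: alpha = 0.05. fail to reject H0.

R = 4, z = -1.0062, p = 0.314305, fail to reject H0.


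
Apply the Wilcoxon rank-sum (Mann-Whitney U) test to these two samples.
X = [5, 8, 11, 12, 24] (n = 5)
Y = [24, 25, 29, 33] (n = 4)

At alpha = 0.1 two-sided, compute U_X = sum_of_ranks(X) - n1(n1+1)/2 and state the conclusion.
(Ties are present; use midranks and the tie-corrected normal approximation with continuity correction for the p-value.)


Step 1: Combine and sort all 9 observations; assign midranks.
sorted (value, group): (5,X), (8,X), (11,X), (12,X), (24,X), (24,Y), (25,Y), (29,Y), (33,Y)
ranks: 5->1, 8->2, 11->3, 12->4, 24->5.5, 24->5.5, 25->7, 29->8, 33->9
Step 2: Rank sum for X: R1 = 1 + 2 + 3 + 4 + 5.5 = 15.5.
Step 3: U_X = R1 - n1(n1+1)/2 = 15.5 - 5*6/2 = 15.5 - 15 = 0.5.
       U_Y = n1*n2 - U_X = 20 - 0.5 = 19.5.
Step 4: Ties are present, so use the tie-corrected normal approximation (with continuity correction) for the p-value.
Step 5: p-value = 0.026844; compare to alpha = 0.1. reject H0.

U_X = 0.5, p = 0.026844, reject H0 at alpha = 0.1.


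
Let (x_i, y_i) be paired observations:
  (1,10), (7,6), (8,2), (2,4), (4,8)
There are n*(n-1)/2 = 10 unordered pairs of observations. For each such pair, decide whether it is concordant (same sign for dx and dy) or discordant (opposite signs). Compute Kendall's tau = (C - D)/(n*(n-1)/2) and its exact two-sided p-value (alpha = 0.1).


Step 1: Enumerate the 10 unordered pairs (i,j) with i<j and classify each by sign(x_j-x_i) * sign(y_j-y_i).
  (1,2):dx=+6,dy=-4->D; (1,3):dx=+7,dy=-8->D; (1,4):dx=+1,dy=-6->D; (1,5):dx=+3,dy=-2->D
  (2,3):dx=+1,dy=-4->D; (2,4):dx=-5,dy=-2->C; (2,5):dx=-3,dy=+2->D; (3,4):dx=-6,dy=+2->D
  (3,5):dx=-4,dy=+6->D; (4,5):dx=+2,dy=+4->C
Step 2: C = 2, D = 8, total pairs = 10.
Step 3: tau = (C - D)/(n(n-1)/2) = (2 - 8)/10 = -0.600000.
Step 4: Exact two-sided p-value (enumerate n! = 120 permutations of y under H0): p = 0.233333.
Step 5: alpha = 0.1. fail to reject H0.

tau_b = -0.6000 (C=2, D=8), p = 0.233333, fail to reject H0.
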